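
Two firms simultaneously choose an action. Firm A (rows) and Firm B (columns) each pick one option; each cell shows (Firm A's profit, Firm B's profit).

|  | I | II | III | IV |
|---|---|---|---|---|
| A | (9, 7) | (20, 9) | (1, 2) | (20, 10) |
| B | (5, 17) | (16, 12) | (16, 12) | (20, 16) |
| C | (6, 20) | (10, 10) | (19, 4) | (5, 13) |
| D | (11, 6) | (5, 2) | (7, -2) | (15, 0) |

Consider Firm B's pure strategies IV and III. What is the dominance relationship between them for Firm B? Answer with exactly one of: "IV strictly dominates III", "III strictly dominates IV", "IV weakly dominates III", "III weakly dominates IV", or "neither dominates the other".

IV strictly dominates III

IV's payoffs vs III's, by Firm A's action — A: 10>2, B: 16>12, C: 13>4, D: 0>-2.
IV gives a strictly higher payoff against every action of Firm A, so IV strictly dominates III.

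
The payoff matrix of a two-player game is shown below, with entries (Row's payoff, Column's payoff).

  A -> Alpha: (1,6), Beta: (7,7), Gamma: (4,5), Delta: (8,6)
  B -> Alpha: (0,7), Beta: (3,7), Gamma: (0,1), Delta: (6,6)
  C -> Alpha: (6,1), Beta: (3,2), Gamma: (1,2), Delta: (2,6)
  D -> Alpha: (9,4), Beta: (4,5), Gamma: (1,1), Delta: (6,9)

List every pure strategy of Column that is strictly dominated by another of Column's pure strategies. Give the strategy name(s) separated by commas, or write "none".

Gamma

Nothing dominates Alpha: Beta at B (7=7); Gamma at A (6>5); Delta at A (6=6).
Nothing dominates Beta: Alpha at A (7>6); Gamma at A (7>5); Delta at A (7>6).
Gamma: dominated, since Delta does at least as well everywhere (A: 6>5, B: 6>1, C: 6>2, D: 9>1).
Delta: no other strategy beats it everywhere (Alpha at A (6=6); Beta at C (6>2); Gamma at A (6>5)).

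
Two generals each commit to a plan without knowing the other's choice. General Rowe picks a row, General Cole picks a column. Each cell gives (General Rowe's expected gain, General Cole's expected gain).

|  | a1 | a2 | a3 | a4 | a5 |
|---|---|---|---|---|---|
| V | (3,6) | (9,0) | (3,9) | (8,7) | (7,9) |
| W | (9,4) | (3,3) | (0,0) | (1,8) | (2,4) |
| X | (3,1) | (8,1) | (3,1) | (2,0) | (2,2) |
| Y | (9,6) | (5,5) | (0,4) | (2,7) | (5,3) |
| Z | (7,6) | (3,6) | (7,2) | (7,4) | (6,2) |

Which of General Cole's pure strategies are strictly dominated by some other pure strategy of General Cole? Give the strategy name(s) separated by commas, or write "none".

Nothing dominates a1: a2 at V (6>0); a3 at W (4>0); a4 at X (1>0); a5 at W (4=4).
a2: no other strategy beats it everywhere (a1 at X (1=1); a3 at W (3>0); a4 at X (1>0); a5 at Y (5>3)).
a3 is not dominated — it holds its own against a1 at V (9>6); a2 at V (9>0); a4 at V (9>7); a5 at V (9=9).
a4 is not dominated — it holds its own against a1 at V (7>6); a2 at V (7>0); a3 at W (8>0); a5 at W (8>4).
Nothing dominates a5: a1 at V (9>6); a2 at V (9>0); a3 at V (9=9); a4 at V (9>7).

none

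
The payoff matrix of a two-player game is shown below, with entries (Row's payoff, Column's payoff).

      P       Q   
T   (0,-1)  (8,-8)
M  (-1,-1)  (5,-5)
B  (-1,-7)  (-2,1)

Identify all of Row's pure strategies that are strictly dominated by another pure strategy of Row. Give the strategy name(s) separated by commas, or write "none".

T is not dominated — it holds its own against M at P (0>-1); B at P (0>-1).
M is strictly dominated by T (P: 0>-1, Q: 8>5).
B: dominated, since T does at least as well everywhere (P: 0>-1, Q: 8>-2).

M, B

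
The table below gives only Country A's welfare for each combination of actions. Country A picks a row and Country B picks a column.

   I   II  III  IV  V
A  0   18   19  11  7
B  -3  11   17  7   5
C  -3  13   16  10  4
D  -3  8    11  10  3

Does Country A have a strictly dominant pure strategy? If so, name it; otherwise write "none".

A

A vs B: I: 0>-3, II: 18>11, III: 19>17, IV: 11>7, V: 7>5.
A vs C: I: 0>-3, II: 18>13, III: 19>16, IV: 11>10, V: 7>4.
A vs D: I: 0>-3, II: 18>8, III: 19>11, IV: 11>10, V: 7>3.
A strictly beats every other strategy against every opponent action, so it is strictly dominant.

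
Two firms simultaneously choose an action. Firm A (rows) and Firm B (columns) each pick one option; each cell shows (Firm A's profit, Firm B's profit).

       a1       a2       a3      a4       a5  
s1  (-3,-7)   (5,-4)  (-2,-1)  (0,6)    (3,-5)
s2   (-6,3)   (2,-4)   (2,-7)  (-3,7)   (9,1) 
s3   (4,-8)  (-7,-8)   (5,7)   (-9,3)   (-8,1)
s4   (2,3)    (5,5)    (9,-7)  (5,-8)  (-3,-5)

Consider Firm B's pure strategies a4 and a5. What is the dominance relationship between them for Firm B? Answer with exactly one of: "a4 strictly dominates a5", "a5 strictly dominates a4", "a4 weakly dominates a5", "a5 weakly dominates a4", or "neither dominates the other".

neither dominates the other

Compare a4 to a5 across every action of Firm A: s1: 6>-5, s2: 7>1, s3: 3>1, s4: -8<-5.
a4 does better at s1, s2, s3 but worse at s4; neither strategy dominates the other.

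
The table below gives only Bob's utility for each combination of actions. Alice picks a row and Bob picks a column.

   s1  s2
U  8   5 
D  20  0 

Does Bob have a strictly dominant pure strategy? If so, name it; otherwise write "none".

s1

s1 vs s2: U: 8>5, D: 20>0.
s1 strictly beats every other strategy against every opponent action, so it is strictly dominant.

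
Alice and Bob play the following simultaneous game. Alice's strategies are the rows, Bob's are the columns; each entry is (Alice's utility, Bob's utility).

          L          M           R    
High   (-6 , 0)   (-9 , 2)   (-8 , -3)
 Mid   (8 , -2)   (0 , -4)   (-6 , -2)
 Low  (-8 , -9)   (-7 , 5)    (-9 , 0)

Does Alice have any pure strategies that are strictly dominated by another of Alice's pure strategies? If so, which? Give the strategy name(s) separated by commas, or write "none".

Mid strictly dominates High — L: 8>-6, M: 0>-9, R: -6>-8.
Nothing dominates Mid: High at L (8>-6); Low at L (8>-8).
Low is strictly dominated by Mid (L: 8>-8, M: 0>-7, R: -6>-9).

High, Low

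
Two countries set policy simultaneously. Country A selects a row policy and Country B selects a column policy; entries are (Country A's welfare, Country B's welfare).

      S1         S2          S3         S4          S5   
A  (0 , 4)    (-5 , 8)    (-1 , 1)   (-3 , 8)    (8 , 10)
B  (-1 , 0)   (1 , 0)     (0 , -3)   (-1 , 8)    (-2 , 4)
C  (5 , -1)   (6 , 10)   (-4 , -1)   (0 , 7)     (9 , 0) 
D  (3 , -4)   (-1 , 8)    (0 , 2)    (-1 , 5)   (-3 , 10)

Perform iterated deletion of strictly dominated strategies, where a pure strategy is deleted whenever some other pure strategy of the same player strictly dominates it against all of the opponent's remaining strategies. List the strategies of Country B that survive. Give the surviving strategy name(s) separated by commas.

S2

Country B's strategy S1 is strictly dominated by S4 (A: 8>4, B: 8>0, C: 7>-1, D: 5>-4) and is removed.
Country B's strategy S3 is strictly dominated by S2 (A: 8>1, B: 0>-3, C: 10>-1, D: 8>2) and is removed.
Row A is eliminated: C beats it against every remaining column (S2: 6>-5, S4: 0>-3, S5: 9>8).
Country A's strategy B is strictly dominated by C (S2: 6>1, S4: 0>-1, S5: 9>-2) and is removed.
Row D is eliminated: C beats it against every remaining column (S2: 6>-1, S4: 0>-1, S5: 9>-3).
Country B's strategy S4 is strictly dominated by S2 (C: 10>7) and is removed.
Column S5 is eliminated: S2 beats it against every remaining row (C: 10>0).
Among the remaining strategies, none is strictly dominated by another pure strategy of the same player, so the elimination stops.
Surviving strategies — Country A: {C}; Country B: {S2}.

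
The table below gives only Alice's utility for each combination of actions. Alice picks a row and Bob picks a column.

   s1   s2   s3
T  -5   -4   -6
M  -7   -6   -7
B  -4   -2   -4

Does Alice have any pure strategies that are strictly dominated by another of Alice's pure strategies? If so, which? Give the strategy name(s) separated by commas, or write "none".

T, M

T is strictly dominated by B (s1: -4>-5, s2: -2>-4, s3: -4>-6).
M is strictly dominated by T (s1: -5>-7, s2: -4>-6, s3: -6>-7).
Nothing dominates B: T at s1 (-4>-5); M at s1 (-4>-7).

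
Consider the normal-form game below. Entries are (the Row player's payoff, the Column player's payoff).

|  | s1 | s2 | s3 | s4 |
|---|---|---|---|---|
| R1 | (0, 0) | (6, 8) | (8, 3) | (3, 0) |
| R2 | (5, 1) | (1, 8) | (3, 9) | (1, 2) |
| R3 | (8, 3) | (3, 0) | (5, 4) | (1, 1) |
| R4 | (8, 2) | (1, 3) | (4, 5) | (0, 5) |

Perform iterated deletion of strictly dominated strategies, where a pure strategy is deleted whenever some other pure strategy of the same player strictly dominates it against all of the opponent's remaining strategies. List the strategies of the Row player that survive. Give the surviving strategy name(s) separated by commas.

For the Column player, s3 strictly dominates s1 on the remaining rows (R1: 3>0, R2: 9>1, R3: 4>3, R4: 5>2); eliminate s1.
Row R2 is eliminated: R1 beats it against every remaining column (s2: 6>1, s3: 8>3, s4: 3>1).
Row R3 is eliminated: R1 beats it against every remaining column (s2: 6>3, s3: 8>5, s4: 3>1).
For the Row player, R1 strictly dominates R4 on the remaining columns (s2: 6>1, s3: 8>4, s4: 3>0); eliminate R4.
For the Column player, s2 strictly dominates s3 on the remaining rows (R1: 8>3); eliminate s3.
For the Column player, s2 strictly dominates s4 on the remaining rows (R1: 8>0); eliminate s4.
Among the remaining strategies, none is strictly dominated by another pure strategy of the same player, so the elimination stops.
Surviving strategies — the Row player: {R1}; the Column player: {s2}.

R1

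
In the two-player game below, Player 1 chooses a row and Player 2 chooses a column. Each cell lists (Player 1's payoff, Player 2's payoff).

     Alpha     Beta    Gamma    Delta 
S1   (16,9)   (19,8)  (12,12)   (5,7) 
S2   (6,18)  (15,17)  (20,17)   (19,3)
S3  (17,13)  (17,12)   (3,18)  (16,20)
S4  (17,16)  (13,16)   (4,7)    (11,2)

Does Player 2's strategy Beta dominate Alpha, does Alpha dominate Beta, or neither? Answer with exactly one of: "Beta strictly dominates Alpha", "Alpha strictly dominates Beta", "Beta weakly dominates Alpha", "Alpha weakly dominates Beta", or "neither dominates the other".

Compare Beta to Alpha across each choice by Player 1: S1: 8<9, S2: 17<18, S3: 12<13, S4: 16=16.
Alpha is at least as good everywhere and strictly better somewhere (tied at S4), so Alpha weakly dominates Beta.

Alpha weakly dominates Beta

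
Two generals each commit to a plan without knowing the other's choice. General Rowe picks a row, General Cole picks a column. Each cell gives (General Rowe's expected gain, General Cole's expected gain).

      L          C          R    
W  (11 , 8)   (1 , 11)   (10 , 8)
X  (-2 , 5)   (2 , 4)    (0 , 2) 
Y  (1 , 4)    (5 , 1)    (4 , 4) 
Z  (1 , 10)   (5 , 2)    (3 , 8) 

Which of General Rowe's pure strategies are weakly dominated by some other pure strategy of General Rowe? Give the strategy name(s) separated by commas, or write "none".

X, Z

W: no other strategy beats it everywhere (X at L (11>-2); Y at L (11>1); Z at L (11>1)).
X is weakly dominated by Y (L: 1>-2, C: 5>2, R: 4>0).
Y is not dominated — it holds its own against W at C (5>1); X at L (1>-2); Z at R (4>3).
Y weakly dominates Z — L: 1=1, C: 5=5, R: 4>3.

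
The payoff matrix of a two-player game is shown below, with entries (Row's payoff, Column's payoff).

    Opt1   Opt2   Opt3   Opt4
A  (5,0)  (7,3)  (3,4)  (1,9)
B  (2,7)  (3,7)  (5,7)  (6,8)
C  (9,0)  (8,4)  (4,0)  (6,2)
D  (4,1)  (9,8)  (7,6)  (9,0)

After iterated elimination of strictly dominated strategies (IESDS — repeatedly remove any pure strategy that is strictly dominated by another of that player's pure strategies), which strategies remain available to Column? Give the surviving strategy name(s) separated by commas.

Row's strategy A is strictly dominated by C (Opt1: 9>5, Opt2: 8>7, Opt3: 4>3, Opt4: 6>1) and is removed.
Row's strategy B is strictly dominated by D (Opt1: 4>2, Opt2: 9>3, Opt3: 7>5, Opt4: 9>6) and is removed.
Column's strategy Opt1 is strictly dominated by Opt2 (C: 4>0, D: 8>1) and is removed.
Row C is eliminated: D beats it against every remaining column (Opt2: 9>8, Opt3: 7>4, Opt4: 9>6).
Column's strategy Opt3 is strictly dominated by Opt2 (D: 8>6) and is removed.
Column's strategy Opt4 is strictly dominated by Opt2 (D: 8>0) and is removed.
Among the remaining strategies, none is strictly dominated by another pure strategy of the same player, so the elimination stops.
Surviving strategies — Row: {D}; Column: {Opt2}.

Opt2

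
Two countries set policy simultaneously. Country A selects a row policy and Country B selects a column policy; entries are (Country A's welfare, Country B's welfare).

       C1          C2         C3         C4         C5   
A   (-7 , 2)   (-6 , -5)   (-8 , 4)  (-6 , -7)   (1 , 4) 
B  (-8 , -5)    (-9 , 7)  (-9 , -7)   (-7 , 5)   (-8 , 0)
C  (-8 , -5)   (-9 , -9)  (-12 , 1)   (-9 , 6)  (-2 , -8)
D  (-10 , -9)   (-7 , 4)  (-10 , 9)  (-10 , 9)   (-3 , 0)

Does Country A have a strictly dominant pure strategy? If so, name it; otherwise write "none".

A vs B: C1: -7>-8, C2: -6>-9, C3: -8>-9, C4: -6>-7, C5: 1>-8.
A vs C: C1: -7>-8, C2: -6>-9, C3: -8>-12, C4: -6>-9, C5: 1>-2.
A vs D: C1: -7>-10, C2: -6>-7, C3: -8>-10, C4: -6>-10, C5: 1>-3.
A strictly beats every other strategy against every opponent action, so it is strictly dominant.

A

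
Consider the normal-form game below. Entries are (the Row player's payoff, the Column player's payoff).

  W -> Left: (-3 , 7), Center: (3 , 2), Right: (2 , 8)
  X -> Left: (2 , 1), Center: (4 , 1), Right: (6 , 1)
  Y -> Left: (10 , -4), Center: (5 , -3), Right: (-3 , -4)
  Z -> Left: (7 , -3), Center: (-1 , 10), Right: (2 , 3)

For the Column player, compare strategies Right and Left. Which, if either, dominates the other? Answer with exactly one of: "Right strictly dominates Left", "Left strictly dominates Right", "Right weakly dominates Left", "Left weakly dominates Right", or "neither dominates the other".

Right's payoffs vs Left's, by the Row player's action — W: 8>7, X: 1=1, Y: -4=-4, Z: 3>-3.
Right is at least as good everywhere and strictly better somewhere (tied only at X, Y), so Right weakly but not strictly dominates Left.

Right weakly dominates Left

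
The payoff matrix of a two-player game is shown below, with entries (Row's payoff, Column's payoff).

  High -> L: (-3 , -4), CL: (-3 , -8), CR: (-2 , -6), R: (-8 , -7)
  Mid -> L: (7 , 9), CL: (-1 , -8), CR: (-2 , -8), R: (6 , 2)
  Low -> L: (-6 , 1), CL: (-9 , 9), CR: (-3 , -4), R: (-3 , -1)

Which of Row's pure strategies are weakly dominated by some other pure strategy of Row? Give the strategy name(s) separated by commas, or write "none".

High, Low

Mid weakly dominates High — L: 7>-3, CL: -1>-3, CR: -2=-2, R: 6>-8.
Nothing dominates Mid: High at L (7>-3); Low at L (7>-6).
Low is weakly dominated by Mid (L: 7>-6, CL: -1>-9, CR: -2>-3, R: 6>-3).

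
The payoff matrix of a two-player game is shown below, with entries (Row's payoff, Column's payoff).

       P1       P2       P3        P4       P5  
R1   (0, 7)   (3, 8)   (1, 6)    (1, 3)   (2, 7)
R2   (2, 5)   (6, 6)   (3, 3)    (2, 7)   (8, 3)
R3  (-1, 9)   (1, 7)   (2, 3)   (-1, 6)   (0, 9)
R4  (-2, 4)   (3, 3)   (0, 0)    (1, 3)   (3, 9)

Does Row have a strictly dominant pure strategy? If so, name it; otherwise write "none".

R2 vs R1: P1: 2>0, P2: 6>3, P3: 3>1, P4: 2>1, P5: 8>2.
R2 vs R3: P1: 2>-1, P2: 6>1, P3: 3>2, P4: 2>-1, P5: 8>0.
R2 vs R4: P1: 2>-2, P2: 6>3, P3: 3>0, P4: 2>1, P5: 8>3.
R2 strictly beats every other strategy against every opponent action, so it is strictly dominant.

R2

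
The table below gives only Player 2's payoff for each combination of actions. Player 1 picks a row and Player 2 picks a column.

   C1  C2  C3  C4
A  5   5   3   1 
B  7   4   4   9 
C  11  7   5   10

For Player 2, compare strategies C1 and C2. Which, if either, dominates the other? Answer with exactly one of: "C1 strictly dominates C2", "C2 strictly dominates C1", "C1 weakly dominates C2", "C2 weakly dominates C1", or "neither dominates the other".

C1 weakly dominates C2

Compare C1 to C2 across each opponent action: A: 5=5, B: 7>4, C: 11>7.
C1 is at least as good everywhere and strictly better somewhere (tied only at A), so C1 weakly but not strictly dominates C2.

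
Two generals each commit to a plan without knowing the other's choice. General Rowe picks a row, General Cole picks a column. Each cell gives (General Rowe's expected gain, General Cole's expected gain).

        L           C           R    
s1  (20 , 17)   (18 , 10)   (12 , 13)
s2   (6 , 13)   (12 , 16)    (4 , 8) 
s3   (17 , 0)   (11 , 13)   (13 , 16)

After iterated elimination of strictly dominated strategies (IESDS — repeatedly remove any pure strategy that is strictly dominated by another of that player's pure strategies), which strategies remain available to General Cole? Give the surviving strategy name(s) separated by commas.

L, R

For General Rowe, s1 strictly dominates s2 on the remaining columns (L: 20>6, C: 18>12, R: 12>4); eliminate s2.
Column C is eliminated: R beats it against every remaining row (s1: 13>10, s3: 16>13).
Among the remaining strategies, none is strictly dominated by another pure strategy of the same player, so the elimination stops.
Surviving strategies — General Rowe: {s1, s3}; General Cole: {L, R}.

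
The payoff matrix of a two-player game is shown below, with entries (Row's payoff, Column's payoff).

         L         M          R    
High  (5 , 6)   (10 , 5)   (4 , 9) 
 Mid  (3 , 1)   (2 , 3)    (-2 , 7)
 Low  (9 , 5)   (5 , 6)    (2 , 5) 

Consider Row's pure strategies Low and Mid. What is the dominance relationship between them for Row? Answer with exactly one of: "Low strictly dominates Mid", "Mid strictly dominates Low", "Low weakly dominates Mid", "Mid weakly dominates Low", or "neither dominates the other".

Low strictly dominates Mid

Low's payoffs vs Mid's, by Column's action — L: 9>3, M: 5>2, R: 2>-2.
Low gives a strictly higher payoff against every action of Column, so Low strictly dominates Mid.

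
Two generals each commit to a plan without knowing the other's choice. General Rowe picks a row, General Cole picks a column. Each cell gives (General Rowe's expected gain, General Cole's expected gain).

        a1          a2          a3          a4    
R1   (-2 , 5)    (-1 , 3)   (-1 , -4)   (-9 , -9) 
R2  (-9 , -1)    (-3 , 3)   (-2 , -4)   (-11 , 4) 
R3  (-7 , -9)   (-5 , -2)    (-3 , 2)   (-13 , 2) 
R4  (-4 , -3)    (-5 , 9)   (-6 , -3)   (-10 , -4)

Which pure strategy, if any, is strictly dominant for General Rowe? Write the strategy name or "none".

R1 vs R2: a1: -2>-9, a2: -1>-3, a3: -1>-2, a4: -9>-11.
R1 vs R3: a1: -2>-7, a2: -1>-5, a3: -1>-3, a4: -9>-13.
R1 vs R4: a1: -2>-4, a2: -1>-5, a3: -1>-6, a4: -9>-10.
R1 strictly beats every other strategy against every opponent action, so it is strictly dominant.

R1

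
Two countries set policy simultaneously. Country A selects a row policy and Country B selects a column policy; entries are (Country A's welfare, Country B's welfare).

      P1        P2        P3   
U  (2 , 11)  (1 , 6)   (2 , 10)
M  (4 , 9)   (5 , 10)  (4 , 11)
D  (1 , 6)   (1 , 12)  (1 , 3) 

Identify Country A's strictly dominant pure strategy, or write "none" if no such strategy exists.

M vs U: P1: 4>2, P2: 5>1, P3: 4>2.
M vs D: P1: 4>1, P2: 5>1, P3: 4>1.
M strictly beats every other strategy against every opponent action, so it is strictly dominant.

M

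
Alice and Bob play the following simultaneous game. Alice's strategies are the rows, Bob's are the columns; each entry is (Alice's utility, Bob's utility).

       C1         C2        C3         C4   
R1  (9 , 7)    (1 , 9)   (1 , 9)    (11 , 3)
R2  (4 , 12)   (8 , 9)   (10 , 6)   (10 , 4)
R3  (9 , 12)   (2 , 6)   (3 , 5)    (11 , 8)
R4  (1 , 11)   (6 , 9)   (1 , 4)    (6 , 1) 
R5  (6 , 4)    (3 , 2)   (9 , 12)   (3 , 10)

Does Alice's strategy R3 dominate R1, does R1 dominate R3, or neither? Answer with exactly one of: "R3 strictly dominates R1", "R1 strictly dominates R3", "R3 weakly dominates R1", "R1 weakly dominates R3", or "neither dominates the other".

R3 weakly dominates R1

Compare R3 to R1 across each choice by Bob: C1: 9=9, C2: 2>1, C3: 3>1, C4: 11=11.
R3 is at least as good everywhere and strictly better somewhere (tied only at C1, C4), so R3 weakly but not strictly dominates R1.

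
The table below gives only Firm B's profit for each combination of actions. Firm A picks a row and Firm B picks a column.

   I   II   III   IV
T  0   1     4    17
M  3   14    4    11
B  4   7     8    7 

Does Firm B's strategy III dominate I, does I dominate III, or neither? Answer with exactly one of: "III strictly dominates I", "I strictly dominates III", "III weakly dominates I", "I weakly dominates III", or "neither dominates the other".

Compare III to I across every action of Firm A: T: 4>0, M: 4>3, B: 8>4.
Every comparison favours III, so III strictly dominates I.

III strictly dominates I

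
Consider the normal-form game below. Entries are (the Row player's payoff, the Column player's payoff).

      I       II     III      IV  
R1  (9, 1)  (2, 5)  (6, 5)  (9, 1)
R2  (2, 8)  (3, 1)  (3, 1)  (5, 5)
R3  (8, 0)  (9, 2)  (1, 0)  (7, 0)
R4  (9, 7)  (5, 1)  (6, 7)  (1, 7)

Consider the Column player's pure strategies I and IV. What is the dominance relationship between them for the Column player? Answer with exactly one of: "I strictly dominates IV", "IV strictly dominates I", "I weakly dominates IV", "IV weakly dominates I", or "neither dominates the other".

Compare I to IV across each opponent action: R1: 1=1, R2: 8>5, R3: 0=0, R4: 7=7.
I is at least as good everywhere and strictly better somewhere (tied only at R1, R3, R4), so I weakly but not strictly dominates IV.

I weakly dominates IV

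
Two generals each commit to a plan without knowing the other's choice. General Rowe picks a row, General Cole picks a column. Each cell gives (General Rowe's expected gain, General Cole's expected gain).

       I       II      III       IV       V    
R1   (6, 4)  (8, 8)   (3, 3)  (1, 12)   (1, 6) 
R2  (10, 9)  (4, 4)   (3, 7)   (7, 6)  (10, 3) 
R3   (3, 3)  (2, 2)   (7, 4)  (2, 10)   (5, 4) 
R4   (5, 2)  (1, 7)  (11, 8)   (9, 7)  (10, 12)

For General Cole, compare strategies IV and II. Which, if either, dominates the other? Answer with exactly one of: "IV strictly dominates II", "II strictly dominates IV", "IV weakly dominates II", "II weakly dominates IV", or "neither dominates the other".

Compare IV to II across each opponent action: R1: 12>8, R2: 6>4, R3: 10>2, R4: 7=7.
IV is at least as good everywhere and strictly better somewhere (tied only at R4), so IV weakly but not strictly dominates II.

IV weakly dominates II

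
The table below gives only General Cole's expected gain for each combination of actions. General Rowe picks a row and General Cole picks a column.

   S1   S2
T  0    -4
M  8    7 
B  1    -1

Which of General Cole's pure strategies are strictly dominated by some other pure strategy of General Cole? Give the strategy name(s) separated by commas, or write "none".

S1 is not dominated — it holds its own against S2 at T (0>-4).
S2: dominated, since S1 does at least as well everywhere (T: 0>-4, M: 8>7, B: 1>-1).

S2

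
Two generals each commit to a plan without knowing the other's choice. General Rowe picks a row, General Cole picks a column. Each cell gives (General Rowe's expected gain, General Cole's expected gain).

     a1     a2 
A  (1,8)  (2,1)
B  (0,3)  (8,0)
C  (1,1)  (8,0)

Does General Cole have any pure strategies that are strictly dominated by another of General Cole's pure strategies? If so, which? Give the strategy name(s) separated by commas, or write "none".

a2

a1: no other strategy beats it everywhere (a2 at A (8>1)).
a1 strictly dominates a2 — A: 8>1, B: 3>0, C: 1>0.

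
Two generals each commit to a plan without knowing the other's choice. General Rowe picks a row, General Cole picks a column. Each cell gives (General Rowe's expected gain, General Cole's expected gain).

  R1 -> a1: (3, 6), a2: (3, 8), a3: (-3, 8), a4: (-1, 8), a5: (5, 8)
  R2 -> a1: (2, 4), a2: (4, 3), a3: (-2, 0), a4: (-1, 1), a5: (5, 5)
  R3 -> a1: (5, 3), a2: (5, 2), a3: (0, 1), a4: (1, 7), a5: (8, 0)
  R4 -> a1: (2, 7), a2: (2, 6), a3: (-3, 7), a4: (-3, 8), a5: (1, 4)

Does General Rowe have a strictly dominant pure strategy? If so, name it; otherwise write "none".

R3 vs R1: a1: 5>3, a2: 5>3, a3: 0>-3, a4: 1>-1, a5: 8>5.
R3 vs R2: a1: 5>2, a2: 5>4, a3: 0>-2, a4: 1>-1, a5: 8>5.
R3 vs R4: a1: 5>2, a2: 5>2, a3: 0>-3, a4: 1>-3, a5: 8>1.
R3 strictly beats every other strategy against every opponent action, so it is strictly dominant.

R3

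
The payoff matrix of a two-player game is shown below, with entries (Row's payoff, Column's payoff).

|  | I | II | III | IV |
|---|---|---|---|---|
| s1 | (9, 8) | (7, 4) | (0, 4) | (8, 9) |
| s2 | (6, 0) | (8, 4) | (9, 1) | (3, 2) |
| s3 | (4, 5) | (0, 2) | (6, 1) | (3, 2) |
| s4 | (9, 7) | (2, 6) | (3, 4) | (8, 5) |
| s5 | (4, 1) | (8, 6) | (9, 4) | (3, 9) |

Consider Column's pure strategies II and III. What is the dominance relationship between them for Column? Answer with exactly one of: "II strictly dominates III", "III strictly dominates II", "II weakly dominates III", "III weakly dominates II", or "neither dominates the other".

II weakly dominates III

II's payoffs vs III's, by Row's action — s1: 4=4, s2: 4>1, s3: 2>1, s4: 6>4, s5: 6>4.
II is at least as good everywhere and strictly better somewhere (tied only at s1), so II weakly but not strictly dominates III.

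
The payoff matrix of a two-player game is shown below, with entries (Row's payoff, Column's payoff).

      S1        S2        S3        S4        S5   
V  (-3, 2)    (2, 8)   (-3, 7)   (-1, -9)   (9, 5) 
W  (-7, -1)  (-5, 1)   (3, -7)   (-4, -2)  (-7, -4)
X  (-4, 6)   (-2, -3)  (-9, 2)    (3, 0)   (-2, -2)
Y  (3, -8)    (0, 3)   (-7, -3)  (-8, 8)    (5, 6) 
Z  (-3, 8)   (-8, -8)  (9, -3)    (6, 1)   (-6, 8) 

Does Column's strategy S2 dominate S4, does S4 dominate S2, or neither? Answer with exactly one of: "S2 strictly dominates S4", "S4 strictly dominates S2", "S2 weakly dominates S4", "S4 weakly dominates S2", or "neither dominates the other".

neither dominates the other

S2's payoffs vs S4's, by Row's action — V: 8>-9, W: 1>-2, X: -3<0, Y: 3<8, Z: -8<1.
S2 does better at V, W but worse at X, Y, Z; neither strategy dominates the other.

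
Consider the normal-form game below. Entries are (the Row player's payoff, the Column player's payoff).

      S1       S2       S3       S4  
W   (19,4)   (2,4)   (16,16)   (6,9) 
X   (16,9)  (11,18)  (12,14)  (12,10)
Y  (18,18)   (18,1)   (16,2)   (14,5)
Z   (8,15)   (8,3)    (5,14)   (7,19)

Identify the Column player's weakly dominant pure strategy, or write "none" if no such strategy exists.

none

S1 fails to dominate S2 at X (9<18).
S2 fails to dominate S1 at Y (1<18).
S3 fails to dominate S1 at Y (2<18).
S4 fails to dominate S1 at Y (5<18).
No single strategy dominates all the others.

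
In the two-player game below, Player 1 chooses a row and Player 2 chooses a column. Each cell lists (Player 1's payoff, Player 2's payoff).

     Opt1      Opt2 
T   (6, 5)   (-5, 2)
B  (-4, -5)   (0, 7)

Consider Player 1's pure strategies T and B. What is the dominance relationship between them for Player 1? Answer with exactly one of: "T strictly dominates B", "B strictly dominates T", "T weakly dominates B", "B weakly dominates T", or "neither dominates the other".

neither dominates the other

T's payoffs vs B's, by Player 2's action — Opt1: 6>-4, Opt2: -5<0.
T does better at Opt1 but worse at Opt2; neither strategy dominates the other.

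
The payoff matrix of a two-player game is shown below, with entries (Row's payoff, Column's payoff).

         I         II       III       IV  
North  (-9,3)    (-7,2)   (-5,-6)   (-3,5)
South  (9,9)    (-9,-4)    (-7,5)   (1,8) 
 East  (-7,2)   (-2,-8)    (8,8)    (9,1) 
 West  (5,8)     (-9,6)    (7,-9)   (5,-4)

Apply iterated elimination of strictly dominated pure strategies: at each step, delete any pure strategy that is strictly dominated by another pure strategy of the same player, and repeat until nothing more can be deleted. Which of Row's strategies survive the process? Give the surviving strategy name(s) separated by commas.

South, East, West

Row North is eliminated: East beats it against every remaining column (I: -7>-9, II: -2>-7, III: 8>-5, IV: 9>-3).
Column's strategy II is strictly dominated by I (South: 9>-4, East: 2>-8, West: 8>6) and is removed.
For Column, I strictly dominates IV on the remaining rows (South: 9>8, East: 2>1, West: 8>-4); eliminate IV.
Among the remaining strategies, none is strictly dominated by another pure strategy of the same player, so the elimination stops.
Surviving strategies — Row: {South, East, West}; Column: {I, III}.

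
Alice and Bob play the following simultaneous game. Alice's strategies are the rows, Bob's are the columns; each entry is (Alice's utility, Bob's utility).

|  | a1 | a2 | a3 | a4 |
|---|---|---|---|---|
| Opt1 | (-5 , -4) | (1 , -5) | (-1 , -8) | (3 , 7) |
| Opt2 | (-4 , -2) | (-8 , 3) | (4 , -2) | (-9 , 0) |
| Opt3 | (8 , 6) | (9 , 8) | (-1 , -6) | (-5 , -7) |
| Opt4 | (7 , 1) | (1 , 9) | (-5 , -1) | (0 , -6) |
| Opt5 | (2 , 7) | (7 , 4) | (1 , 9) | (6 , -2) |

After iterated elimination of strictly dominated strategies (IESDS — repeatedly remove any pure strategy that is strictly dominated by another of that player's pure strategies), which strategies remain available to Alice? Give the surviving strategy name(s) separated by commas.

Opt2, Opt3, Opt5

For Alice, Opt5 strictly dominates Opt1 on the remaining columns (a1: 2>-5, a2: 7>1, a3: 1>-1, a4: 6>3); eliminate Opt1.
For Bob, a2 strictly dominates a4 on the remaining rows (Opt2: 3>0, Opt3: 8>-7, Opt4: 9>-6, Opt5: 4>-2); eliminate a4.
Alice's strategy Opt4 is strictly dominated by Opt3 (a1: 8>7, a2: 9>1, a3: -1>-5) and is removed.
Among the remaining strategies, none is strictly dominated by another pure strategy of the same player, so the elimination stops.
Surviving strategies — Alice: {Opt2, Opt3, Opt5}; Bob: {a1, a2, a3}.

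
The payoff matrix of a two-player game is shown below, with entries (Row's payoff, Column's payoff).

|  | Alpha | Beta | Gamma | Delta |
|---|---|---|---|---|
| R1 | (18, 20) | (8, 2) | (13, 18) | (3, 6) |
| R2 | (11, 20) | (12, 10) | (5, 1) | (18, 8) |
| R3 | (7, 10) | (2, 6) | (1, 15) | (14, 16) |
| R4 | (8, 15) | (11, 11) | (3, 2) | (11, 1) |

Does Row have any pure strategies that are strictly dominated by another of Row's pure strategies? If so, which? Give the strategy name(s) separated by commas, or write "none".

R1: no other strategy beats it everywhere (R2 at Alpha (18>11); R3 at Alpha (18>7); R4 at Alpha (18>8)).
Nothing dominates R2: R1 at Beta (12>8); R3 at Alpha (11>7); R4 at Alpha (11>8).
R3 is strictly dominated by R2 (Alpha: 11>7, Beta: 12>2, Gamma: 5>1, Delta: 18>14).
R4: dominated, since R2 does at least as well everywhere (Alpha: 11>8, Beta: 12>11, Gamma: 5>3, Delta: 18>11).

R3, R4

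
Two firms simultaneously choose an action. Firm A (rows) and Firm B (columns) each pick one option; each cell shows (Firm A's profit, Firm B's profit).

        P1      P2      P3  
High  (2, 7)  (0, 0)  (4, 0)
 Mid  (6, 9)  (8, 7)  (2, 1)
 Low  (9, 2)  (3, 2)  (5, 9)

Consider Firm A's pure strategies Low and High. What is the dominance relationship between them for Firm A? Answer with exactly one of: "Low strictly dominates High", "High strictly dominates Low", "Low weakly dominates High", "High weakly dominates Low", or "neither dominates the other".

Compare Low to High across each choice by Firm B: P1: 9>2, P2: 3>0, P3: 5>4.
Low gives a strictly higher payoff against each choice by Firm B, so Low strictly dominates High.

Low strictly dominates High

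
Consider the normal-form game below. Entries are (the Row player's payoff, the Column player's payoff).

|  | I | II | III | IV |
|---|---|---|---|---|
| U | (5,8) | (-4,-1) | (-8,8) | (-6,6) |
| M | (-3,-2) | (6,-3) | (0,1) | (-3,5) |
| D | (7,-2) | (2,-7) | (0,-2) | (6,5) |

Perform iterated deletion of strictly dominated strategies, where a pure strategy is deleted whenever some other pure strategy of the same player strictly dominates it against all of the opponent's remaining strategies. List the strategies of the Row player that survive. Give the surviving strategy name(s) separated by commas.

The Row player's strategy U is strictly dominated by D (I: 7>5, II: 2>-4, III: 0>-8, IV: 6>-6) and is removed.
The Column player's strategy I is strictly dominated by IV (M: 5>-2, D: 5>-2) and is removed.
For the Column player, III strictly dominates II on the remaining rows (M: 1>-3, D: -2>-7); eliminate II.
Column III is eliminated: IV beats it against every remaining row (M: 5>1, D: 5>-2).
For the Row player, D strictly dominates M on the remaining columns (IV: 6>-3); eliminate M.
Among the remaining strategies, none is strictly dominated by another pure strategy of the same player, so the elimination stops.
Surviving strategies — the Row player: {D}; the Column player: {IV}.

D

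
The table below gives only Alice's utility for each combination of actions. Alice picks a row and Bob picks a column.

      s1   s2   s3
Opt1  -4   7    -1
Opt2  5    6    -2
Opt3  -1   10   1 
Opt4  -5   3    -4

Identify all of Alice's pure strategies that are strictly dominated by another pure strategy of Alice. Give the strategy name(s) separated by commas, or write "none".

Opt1, Opt4

Opt1: dominated, since Opt3 does at least as well everywhere (s1: -1>-4, s2: 10>7, s3: 1>-1).
Nothing dominates Opt2: Opt1 at s1 (5>-4); Opt3 at s1 (5>-1); Opt4 at s1 (5>-5).
Opt3 is not dominated — it holds its own against Opt1 at s1 (-1>-4); Opt2 at s2 (10>6); Opt4 at s1 (-1>-5).
Opt1 strictly dominates Opt4 — s1: -4>-5, s2: 7>3, s3: -1>-4.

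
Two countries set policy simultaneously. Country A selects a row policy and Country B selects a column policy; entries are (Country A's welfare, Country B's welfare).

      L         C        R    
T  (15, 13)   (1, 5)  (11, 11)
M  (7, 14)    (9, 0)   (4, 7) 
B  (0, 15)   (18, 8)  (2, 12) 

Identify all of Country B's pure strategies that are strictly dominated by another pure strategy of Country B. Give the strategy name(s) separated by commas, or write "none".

C, R

Nothing dominates L: C at T (13>5); R at T (13>11).
C is strictly dominated by L (T: 13>5, M: 14>0, B: 15>8).
L strictly dominates R — T: 13>11, M: 14>7, B: 15>12.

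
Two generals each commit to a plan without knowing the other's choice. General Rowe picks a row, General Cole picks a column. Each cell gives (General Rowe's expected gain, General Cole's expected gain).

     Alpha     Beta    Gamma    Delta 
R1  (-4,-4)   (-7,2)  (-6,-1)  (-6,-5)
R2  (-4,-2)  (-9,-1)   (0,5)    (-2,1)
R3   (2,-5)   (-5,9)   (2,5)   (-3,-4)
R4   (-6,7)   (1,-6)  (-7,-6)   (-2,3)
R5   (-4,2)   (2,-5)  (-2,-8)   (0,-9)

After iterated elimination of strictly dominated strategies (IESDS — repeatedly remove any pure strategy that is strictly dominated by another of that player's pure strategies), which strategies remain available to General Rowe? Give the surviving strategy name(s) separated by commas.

General Rowe's strategy R1 is strictly dominated by R3 (Alpha: 2>-4, Beta: -5>-7, Gamma: 2>-6, Delta: -3>-6) and is removed.
For General Rowe, R5 strictly dominates R4 on the remaining columns (Alpha: -4>-6, Beta: 2>1, Gamma: -2>-7, Delta: 0>-2); eliminate R4.
For General Cole, Gamma strictly dominates Delta on the remaining rows (R2: 5>1, R3: 5>-4, R5: -8>-9); eliminate Delta.
For General Rowe, R3 strictly dominates R2 on the remaining columns (Alpha: 2>-4, Beta: -5>-9, Gamma: 2>0); eliminate R2.
General Cole's strategy Gamma is strictly dominated by Beta (R3: 9>5, R5: -5>-8) and is removed.
Among the remaining strategies, none is strictly dominated by another pure strategy of the same player, so the elimination stops.
Surviving strategies — General Rowe: {R3, R5}; General Cole: {Alpha, Beta}.

R3, R5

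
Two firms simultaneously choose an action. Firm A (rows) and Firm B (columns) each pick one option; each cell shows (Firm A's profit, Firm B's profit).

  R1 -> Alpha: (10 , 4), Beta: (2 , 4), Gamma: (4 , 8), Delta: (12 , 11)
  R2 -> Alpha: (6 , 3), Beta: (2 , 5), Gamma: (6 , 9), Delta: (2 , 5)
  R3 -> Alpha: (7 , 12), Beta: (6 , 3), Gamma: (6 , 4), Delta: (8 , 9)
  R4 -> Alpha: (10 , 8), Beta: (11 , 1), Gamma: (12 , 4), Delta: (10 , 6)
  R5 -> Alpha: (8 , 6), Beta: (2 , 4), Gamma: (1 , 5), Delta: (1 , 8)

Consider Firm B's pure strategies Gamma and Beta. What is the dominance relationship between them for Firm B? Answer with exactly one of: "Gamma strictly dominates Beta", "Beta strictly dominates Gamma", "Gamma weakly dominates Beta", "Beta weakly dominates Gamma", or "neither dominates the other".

Gamma strictly dominates Beta

Gamma's payoffs vs Beta's, by Firm A's action — R1: 8>4, R2: 9>5, R3: 4>3, R4: 4>1, R5: 5>4.
Every comparison favours Gamma, so Gamma strictly dominates Beta.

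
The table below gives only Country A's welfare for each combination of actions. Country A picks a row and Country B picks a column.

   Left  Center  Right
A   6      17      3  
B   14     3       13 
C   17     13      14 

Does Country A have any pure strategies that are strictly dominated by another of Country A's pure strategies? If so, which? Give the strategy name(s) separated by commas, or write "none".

B

A: no other strategy beats it everywhere (B at Center (17>3); C at Center (17>13)).
C strictly dominates B — Left: 17>14, Center: 13>3, Right: 14>13.
Nothing dominates C: A at Left (17>6); B at Left (17>14).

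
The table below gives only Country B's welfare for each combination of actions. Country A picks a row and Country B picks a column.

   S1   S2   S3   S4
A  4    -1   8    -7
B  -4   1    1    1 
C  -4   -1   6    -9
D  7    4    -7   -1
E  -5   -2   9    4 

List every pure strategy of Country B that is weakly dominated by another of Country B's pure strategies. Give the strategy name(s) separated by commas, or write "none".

Nothing dominates S1: S2 at A (4>-1); S3 at D (7>-7); S4 at A (4>-7).
S2 is not dominated — it holds its own against S1 at B (1>-4); S3 at D (4>-7); S4 at A (-1>-7).
Nothing dominates S3: S1 at A (8>4); S2 at A (8>-1); S4 at A (8>-7).
S4 is not dominated — it holds its own against S1 at B (1>-4); S2 at E (4>-2); S3 at D (-1>-7).

none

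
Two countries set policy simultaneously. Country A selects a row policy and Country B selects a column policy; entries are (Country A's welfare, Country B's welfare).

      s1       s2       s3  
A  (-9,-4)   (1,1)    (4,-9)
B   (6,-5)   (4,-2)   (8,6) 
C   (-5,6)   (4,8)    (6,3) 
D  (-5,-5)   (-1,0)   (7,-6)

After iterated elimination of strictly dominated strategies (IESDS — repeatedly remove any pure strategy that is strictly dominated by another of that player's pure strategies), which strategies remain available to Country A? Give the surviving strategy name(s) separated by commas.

For Country A, B strictly dominates A on the remaining columns (s1: 6>-9, s2: 4>1, s3: 8>4); eliminate A.
Country A's strategy D is strictly dominated by B (s1: 6>-5, s2: 4>-1, s3: 8>7) and is removed.
Country B's strategy s1 is strictly dominated by s2 (B: -2>-5, C: 8>6) and is removed.
Among the remaining strategies, none is strictly dominated by another pure strategy of the same player, so the elimination stops.
Surviving strategies — Country A: {B, C}; Country B: {s2, s3}.

B, C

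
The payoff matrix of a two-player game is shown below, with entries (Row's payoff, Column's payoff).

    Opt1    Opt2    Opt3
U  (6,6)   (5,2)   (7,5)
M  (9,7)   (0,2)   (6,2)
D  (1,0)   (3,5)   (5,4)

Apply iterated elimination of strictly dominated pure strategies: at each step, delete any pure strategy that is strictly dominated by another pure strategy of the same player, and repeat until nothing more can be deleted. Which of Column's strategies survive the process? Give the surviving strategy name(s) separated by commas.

Row D is eliminated: U beats it against every remaining column (Opt1: 6>1, Opt2: 5>3, Opt3: 7>5).
For Column, Opt1 strictly dominates Opt2 on the remaining rows (U: 6>2, M: 7>2); eliminate Opt2.
Column Opt3 is eliminated: Opt1 beats it against every remaining row (U: 6>5, M: 7>2).
Row U is eliminated: M beats it against every remaining column (Opt1: 9>6).
Among the remaining strategies, none is strictly dominated by another pure strategy of the same player, so the elimination stops.
Surviving strategies — Row: {M}; Column: {Opt1}.

Opt1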